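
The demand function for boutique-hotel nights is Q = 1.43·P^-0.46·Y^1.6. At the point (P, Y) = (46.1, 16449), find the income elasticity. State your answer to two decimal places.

1.60

For a multiplicative demand Q = A·P^α·Y^β, the income elasticity is β everywhere.
Here β = 1.6, so η = 1.60.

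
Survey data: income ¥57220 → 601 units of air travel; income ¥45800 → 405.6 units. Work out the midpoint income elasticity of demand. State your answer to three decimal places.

ΔQ = 405.6 − 601 = -195.4; midpoint Q̄ = (601 + 405.6)/2 = 503.3.
ΔI = 45800 − 57220 = -11420; midpoint Ī = (57220 + 45800)/2 = 51510.
η = (ΔQ/Q̄) ÷ (ΔI/Ī) = (-195.4/503.3) ÷ (-11420/51510) = 1.751.

1.751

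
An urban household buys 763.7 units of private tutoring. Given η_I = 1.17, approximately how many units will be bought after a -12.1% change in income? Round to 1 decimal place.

%ΔQ ≈ η × %ΔI = 1.17 × (-12.1%) = -14.157%.
New Q ≈ 763.7 × (1 − 0.14157) = 655.6.

655.6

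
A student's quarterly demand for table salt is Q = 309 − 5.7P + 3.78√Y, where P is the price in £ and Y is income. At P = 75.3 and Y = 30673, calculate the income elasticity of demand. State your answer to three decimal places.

At P = 75.3, Y = 30673: Q = 541.808.
Holding P constant, ∂Q/∂Y = 3.78/(2√Y) = 0.0107915.
η_Y = (∂Q/∂Y)·(Y/Q) = 0.0107915 × (30673/541.808) = 0.611.

0.611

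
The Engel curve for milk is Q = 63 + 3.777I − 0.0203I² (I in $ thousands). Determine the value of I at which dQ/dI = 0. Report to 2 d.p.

dQ/dI = 3.777 − 0.0406I.
The good is inferior where dQ/dI < 0. Setting dQ/dI = 0 gives I = 3.777 / 0.0406 = 93.03.

93.03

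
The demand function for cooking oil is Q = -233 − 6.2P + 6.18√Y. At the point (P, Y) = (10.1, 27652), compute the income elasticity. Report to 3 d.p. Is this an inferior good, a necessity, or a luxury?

0.702 (necessity)

At P = 10.1, Y = 27652: Q = 732.045.
Holding P constant, ∂Q/∂Y = 6.18/(2√Y) = 0.0185821.
η_Y = (∂Q/∂Y)·(Y/Q) = 0.0185821 × (27652/732.045) = 0.702.
Since 0 < η < 1, this is a necessity.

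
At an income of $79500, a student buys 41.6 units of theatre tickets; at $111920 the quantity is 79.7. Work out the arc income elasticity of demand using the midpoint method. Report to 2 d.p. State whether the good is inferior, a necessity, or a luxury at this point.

ΔQ = 79.7 − 41.6 = 38.1; midpoint Q̄ = (41.6 + 79.7)/2 = 60.65.
ΔI = 111920 − 79500 = 32420; midpoint Ī = (79500 + 111920)/2 = 95710.
η = (ΔQ/Q̄) ÷ (ΔI/Ī) = (38.1/60.65) ÷ (32420/95710) = 1.85.
η > 1 ⇒ luxury.

1.85 (luxury)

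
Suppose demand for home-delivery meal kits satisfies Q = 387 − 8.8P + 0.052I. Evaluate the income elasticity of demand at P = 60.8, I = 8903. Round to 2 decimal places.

1.47

At P = 60.8, I = 8903: Q = 314.916.
Holding P constant, ∂Q/∂I = 0.052.
η_I = (∂Q/∂I)·(I/Q) = 0.052 × (8903/314.916) = 1.47.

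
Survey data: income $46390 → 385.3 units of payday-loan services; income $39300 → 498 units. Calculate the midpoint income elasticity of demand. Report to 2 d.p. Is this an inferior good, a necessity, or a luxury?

-1.54 (inferior good)

ΔQ = 498 − 385.3 = 112.7; midpoint Q̄ = (385.3 + 498)/2 = 441.65.
ΔI = 39300 − 46390 = -7090; midpoint Ī = (46390 + 39300)/2 = 42845.
η = (ΔQ/Q̄) ÷ (ΔI/Ī) = (112.7/441.65) ÷ (-7090/42845) = -1.54.
η < 0 ⇒ inferior good.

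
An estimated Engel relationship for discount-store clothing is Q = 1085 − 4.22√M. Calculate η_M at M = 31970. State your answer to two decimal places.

-1.14

At M = 31970: Q = 330.457.
dQ/dM = -4.22/(2√M) = -0.0118008 at this income.
η = (dQ/dM)·(M/Q) = -0.0118008 × (31970/330.457) = -1.14.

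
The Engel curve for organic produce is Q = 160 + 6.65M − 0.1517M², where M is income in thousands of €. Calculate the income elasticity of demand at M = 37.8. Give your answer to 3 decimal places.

At M = 37.8: Q = 194.6150.
dQ/dM = 6.65 − 0.3034M = -4.81852.
η = (dQ/dM)·(M/Q) = -4.81852 × (37.8/194.6150) = -0.936.

-0.936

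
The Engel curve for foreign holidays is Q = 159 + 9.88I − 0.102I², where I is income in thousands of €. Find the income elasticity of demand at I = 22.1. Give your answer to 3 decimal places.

0.362

At I = 22.1: Q = 327.5302.
dQ/dI = 9.88 − 0.204I = 5.37160.
η = (dQ/dI)·(I/Q) = 5.37160 × (22.1/327.5302) = 0.362.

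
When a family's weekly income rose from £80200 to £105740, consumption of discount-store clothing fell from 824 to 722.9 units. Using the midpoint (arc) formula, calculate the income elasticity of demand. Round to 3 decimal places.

-0.476

ΔQ = 722.9 − 824 = -101.1; midpoint Q̄ = (824 + 722.9)/2 = 773.45.
ΔI = 105740 − 80200 = 25540; midpoint Ī = (80200 + 105740)/2 = 92970.
η = (ΔQ/Q̄) ÷ (ΔI/Ī) = (-101.1/773.45) ÷ (25540/92970) = -0.476.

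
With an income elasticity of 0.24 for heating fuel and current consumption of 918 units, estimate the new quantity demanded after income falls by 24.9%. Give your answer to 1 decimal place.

863.1

%ΔQ ≈ η × %ΔI = 0.24 × (-24.9%) = -5.976%.
New Q ≈ 918 × (1 − 0.05976) = 863.1.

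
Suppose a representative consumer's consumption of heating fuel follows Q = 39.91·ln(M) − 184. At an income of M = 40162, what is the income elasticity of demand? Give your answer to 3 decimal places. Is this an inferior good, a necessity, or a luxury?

0.167 (necessity)

At M = 40162: Q = 239.073.
dQ/dM = 39.91/M = 0.000993725 at this income.
η = (dQ/dM)·(M/Q) = 0.000993725 × (40162/239.073) = 0.167.
Since 0 < η < 1, the good is a necessity.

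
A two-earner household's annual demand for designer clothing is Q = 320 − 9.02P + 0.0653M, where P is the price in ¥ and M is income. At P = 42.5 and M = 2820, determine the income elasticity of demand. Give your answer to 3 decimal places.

At P = 42.5, M = 2820: Q = 120.796.
Holding P constant, ∂Q/∂M = 0.0653.
η_M = (∂Q/∂M)·(M/Q) = 0.0653 × (2820/120.796) = 1.524.

1.524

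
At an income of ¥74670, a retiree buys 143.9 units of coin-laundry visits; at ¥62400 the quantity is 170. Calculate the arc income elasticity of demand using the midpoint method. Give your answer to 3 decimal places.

-0.929

ΔQ = 170 − 143.9 = 26.1; midpoint Q̄ = (143.9 + 170)/2 = 156.95.
ΔI = 62400 − 74670 = -12270; midpoint Ī = (74670 + 62400)/2 = 68535.
η = (ΔQ/Q̄) ÷ (ΔI/Ī) = (26.1/156.95) ÷ (-12270/68535) = -0.929.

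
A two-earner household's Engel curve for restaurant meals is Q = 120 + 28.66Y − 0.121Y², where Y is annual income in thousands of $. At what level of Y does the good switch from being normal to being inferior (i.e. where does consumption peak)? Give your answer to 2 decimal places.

dQ/dY = 28.66 − 0.242Y.
The good is inferior where dQ/dY < 0. Setting dQ/dY = 0 gives Y = 28.66 / 0.242 = 118.43.

118.43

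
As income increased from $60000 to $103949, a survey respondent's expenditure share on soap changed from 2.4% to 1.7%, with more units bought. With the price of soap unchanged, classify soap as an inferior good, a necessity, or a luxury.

necessity

Quantity rises but the budget share falls as income rises, so 0 < η < 1.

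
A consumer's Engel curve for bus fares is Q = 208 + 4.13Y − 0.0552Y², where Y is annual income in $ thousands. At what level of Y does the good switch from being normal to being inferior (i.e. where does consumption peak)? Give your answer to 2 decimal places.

dQ/dY = 4.13 − 0.1104Y.
The good is inferior where dQ/dY < 0. Setting dQ/dY = 0 gives Y = 4.13 / 0.1104 = 37.41.

37.41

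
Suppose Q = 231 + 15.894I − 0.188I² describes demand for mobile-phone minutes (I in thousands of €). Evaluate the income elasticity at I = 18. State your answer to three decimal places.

0.360

At I = 18: Q = 456.1800.
dQ/dI = 15.894 − 0.376I = 9.12600.
η = (dQ/dI)·(I/Q) = 9.12600 × (18/456.1800) = 0.360.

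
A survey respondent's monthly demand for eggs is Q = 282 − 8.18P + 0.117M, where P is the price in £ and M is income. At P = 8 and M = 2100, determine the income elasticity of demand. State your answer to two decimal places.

0.53

At P = 8, M = 2100: Q = 462.260.
Holding P constant, ∂Q/∂M = 0.117.
η_M = (∂Q/∂M)·(M/Q) = 0.117 × (2100/462.260) = 0.53.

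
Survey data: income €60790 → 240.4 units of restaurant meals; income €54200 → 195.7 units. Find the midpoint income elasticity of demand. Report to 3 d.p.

ΔQ = 195.7 − 240.4 = -44.7; midpoint Q̄ = (240.4 + 195.7)/2 = 218.05.
ΔI = 54200 − 60790 = -6590; midpoint Ī = (60790 + 54200)/2 = 57495.
η = (ΔQ/Q̄) ÷ (ΔI/Ī) = (-44.7/218.05) ÷ (-6590/57495) = 1.789.

1.789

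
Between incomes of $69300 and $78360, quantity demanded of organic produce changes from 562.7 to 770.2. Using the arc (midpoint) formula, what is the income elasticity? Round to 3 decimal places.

ΔQ = 770.2 − 562.7 = 207.5; midpoint Q̄ = (562.7 + 770.2)/2 = 666.45.
ΔI = 78360 − 69300 = 9060; midpoint Ī = (69300 + 78360)/2 = 73830.
η = (ΔQ/Q̄) ÷ (ΔI/Ī) = (207.5/666.45) ÷ (9060/73830) = 2.537.

2.537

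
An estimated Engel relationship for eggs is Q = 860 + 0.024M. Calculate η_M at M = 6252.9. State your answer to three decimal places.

0.149

At M = 6252.9: Q = 1010.070.
dQ/dM = 0.024.
η = (dQ/dM)·(M/Q) = 0.024 × (6252.9/1010.070) = 0.149.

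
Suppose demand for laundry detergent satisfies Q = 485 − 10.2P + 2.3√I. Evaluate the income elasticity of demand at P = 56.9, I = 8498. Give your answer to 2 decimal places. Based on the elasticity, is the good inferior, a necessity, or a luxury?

At P = 56.9, I = 8498: Q = 116.645.
Holding P constant, ∂Q/∂I = 2.3/(2√I) = 0.012475.
η_I = (∂Q/∂I)·(I/Q) = 0.012475 × (8498/116.645) = 0.91.
Since 0 < η < 1, this is a necessity.

0.91 (necessity)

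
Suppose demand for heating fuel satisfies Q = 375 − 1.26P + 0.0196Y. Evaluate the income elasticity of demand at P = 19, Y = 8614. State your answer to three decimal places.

0.325

At P = 19, Y = 8614: Q = 519.894.
Holding P constant, ∂Q/∂Y = 0.0196.
η_Y = (∂Q/∂Y)·(Y/Q) = 0.0196 × (8614/519.894) = 0.325.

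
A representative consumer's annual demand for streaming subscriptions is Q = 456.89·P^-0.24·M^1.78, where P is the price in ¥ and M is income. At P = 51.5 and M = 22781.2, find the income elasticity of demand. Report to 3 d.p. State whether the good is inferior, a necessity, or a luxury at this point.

1.780 (luxury)

For a multiplicative demand Q = A·P^α·M^β, the income elasticity is β everywhere.
Here β = 1.78, so η = 1.780.
Since η > 1, this is a luxury.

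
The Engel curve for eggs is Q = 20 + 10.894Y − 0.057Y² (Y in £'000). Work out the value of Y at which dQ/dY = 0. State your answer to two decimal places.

95.56

dQ/dY = 10.894 − 0.114Y.
The good is inferior where dQ/dY < 0. Setting dQ/dY = 0 gives Y = 10.894 / 0.114 = 95.56.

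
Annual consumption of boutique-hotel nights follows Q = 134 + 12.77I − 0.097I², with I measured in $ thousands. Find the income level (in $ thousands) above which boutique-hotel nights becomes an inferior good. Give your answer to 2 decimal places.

dQ/dI = 12.77 − 0.194I.
The good is inferior where dQ/dI < 0. Setting dQ/dI = 0 gives I = 12.77 / 0.194 = 65.82.

65.82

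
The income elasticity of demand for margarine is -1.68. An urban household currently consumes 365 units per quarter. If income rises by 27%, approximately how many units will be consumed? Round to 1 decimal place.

%ΔQ ≈ η × %ΔI = -1.68 × 27% = -45.36%.
New Q ≈ 365 × (1 − 0.4536) = 199.4.

199.4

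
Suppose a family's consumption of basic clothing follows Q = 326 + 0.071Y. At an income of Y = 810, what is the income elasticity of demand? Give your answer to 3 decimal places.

0.150

At Y = 810: Q = 383.510.
dQ/dY = 0.071.
η = (dQ/dY)·(Y/Q) = 0.071 × (810/383.510) = 0.150.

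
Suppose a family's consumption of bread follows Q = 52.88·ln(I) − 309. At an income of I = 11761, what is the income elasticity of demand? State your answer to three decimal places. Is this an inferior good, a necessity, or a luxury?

At I = 11761: Q = 186.620.
dQ/dI = 52.88/I = 0.00449622 at this income.
η = (dQ/dI)·(I/Q) = 0.00449622 × (11761/186.620) = 0.283.
Since 0 < η < 1, the good is a necessity.

0.283 (necessity)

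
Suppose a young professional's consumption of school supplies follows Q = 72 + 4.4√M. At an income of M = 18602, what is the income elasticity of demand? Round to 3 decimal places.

0.446

At M = 18602: Q = 672.112.
dQ/dM = 4.4/(2√M) = 0.0161303 at this income.
η = (dQ/dM)·(M/Q) = 0.0161303 × (18602/672.112) = 0.446.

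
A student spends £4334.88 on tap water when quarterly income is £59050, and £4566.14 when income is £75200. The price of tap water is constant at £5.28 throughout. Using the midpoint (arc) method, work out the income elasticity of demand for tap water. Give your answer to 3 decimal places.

0.216

With a constant price, Q₁ = 4334.88/5.28 = 821.000 and Q₂ = 4566.14/5.28 = 864.799 (equivalently, work directly with expenditure since P cancels).
Midpoint %ΔQ = (4566.14 − 4334.88)/4450.51 = 0.05196; midpoint %ΔI = (75200 − 59050)/67125 = 0.24060.
η = 0.05196 / 0.24060 = 0.216.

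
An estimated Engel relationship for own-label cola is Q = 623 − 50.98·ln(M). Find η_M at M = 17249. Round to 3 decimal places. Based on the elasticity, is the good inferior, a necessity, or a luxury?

-0.406 (inferior good)

At M = 17249: Q = 125.664.
dQ/dM = -50.98/M = -0.00295553 at this income.
η = (dQ/dM)·(M/Q) = -0.00295553 × (17249/125.664) = -0.406.
Since η < 0, the good is an inferior good.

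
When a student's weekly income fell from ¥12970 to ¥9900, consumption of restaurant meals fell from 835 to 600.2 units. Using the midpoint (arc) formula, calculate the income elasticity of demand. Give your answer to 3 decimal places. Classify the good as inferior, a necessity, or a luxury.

1.219 (luxury)

ΔQ = 600.2 − 835 = -234.8; midpoint Q̄ = (835 + 600.2)/2 = 717.6.
ΔI = 9900 − 12970 = -3070; midpoint Ī = (12970 + 9900)/2 = 11435.
η = (ΔQ/Q̄) ÷ (ΔI/Ī) = (-234.8/717.6) ÷ (-3070/11435) = 1.219.
η > 1 ⇒ luxury.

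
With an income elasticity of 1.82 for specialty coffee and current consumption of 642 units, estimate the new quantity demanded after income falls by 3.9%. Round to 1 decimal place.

%ΔQ ≈ η × %ΔI = 1.82 × (-3.9%) = -7.098%.
New Q ≈ 642 × (1 − 0.07098) = 596.4.

596.4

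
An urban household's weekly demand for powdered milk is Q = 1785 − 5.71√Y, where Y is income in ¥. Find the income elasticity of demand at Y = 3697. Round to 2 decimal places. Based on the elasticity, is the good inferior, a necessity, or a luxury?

-0.12 (inferior good)

At Y = 3697: Q = 1437.815.
dQ/dY = -5.71/(2√Y) = -0.046955 at this income.
η = (dQ/dY)·(Y/Q) = -0.046955 × (3697/1437.815) = -0.12.
Since η < 0, the good is an inferior good.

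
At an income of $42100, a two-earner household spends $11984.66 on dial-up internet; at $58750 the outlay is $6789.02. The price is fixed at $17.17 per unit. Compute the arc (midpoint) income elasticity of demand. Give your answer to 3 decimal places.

With a constant price, Q₁ = 11984.66/17.17 = 698.000 and Q₂ = 6789.02/17.17 = 395.400 (equivalently, work directly with expenditure since P cancels).
Midpoint %ΔQ = (6789.02 − 11984.66)/9386.84 = -0.55350; midpoint %ΔI = (58750 − 42100)/50425 = 0.33019.
η = -0.55350 / 0.33019 = -1.676.

-1.676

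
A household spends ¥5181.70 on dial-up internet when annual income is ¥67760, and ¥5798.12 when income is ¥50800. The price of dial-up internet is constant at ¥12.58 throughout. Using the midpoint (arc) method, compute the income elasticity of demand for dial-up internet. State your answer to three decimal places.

With a constant price, Q₁ = 5181.70/12.58 = 411.900 and Q₂ = 5798.12/12.58 = 460.900 (equivalently, work directly with expenditure since P cancels).
Midpoint %ΔQ = (5798.12 − 5181.70)/5489.91 = 0.11228; midpoint %ΔI = (50800 − 67760)/59280 = -0.28610.
η = 0.11228 / -0.28610 = -0.392.

-0.392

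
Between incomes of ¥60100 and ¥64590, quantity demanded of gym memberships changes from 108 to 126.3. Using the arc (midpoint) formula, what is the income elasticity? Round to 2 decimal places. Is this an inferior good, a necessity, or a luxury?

2.17 (luxury)

ΔQ = 126.3 − 108 = 18.3; midpoint Q̄ = (108 + 126.3)/2 = 117.15.
ΔI = 64590 − 60100 = 4490; midpoint Ī = (60100 + 64590)/2 = 62345.
η = (ΔQ/Q̄) ÷ (ΔI/Ī) = (18.3/117.15) ÷ (4490/62345) = 2.17.
η > 1 ⇒ luxury.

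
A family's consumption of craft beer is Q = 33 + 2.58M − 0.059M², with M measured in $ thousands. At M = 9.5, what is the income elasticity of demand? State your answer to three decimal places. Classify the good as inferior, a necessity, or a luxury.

At M = 9.5: Q = 52.1853.
dQ/dM = 2.58 − 0.118M = 1.45900.
η = (dQ/dM)·(M/Q) = 1.45900 × (9.5/52.1853) = 0.266.
0 < η < 1 ⇒ necessity.

0.266 (necessity)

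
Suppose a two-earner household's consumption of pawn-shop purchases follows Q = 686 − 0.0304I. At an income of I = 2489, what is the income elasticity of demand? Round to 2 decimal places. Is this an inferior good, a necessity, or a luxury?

At I = 2489: Q = 610.334.
dQ/dI = −0.0304.
η = (dQ/dI)·(I/Q) = -0.0304 × (2489/610.334) = -0.12.
Since η < 0, the good is an inferior good.

-0.12 (inferior good)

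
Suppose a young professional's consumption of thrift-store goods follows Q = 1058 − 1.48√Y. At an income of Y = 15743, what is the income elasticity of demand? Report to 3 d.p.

At Y = 15743: Q = 872.303.
dQ/dY = -1.48/(2√Y) = -0.00589777 at this income.
η = (dQ/dY)·(Y/Q) = -0.00589777 × (15743/872.303) = -0.106.

-0.106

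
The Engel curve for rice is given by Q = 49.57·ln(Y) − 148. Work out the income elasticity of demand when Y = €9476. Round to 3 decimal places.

0.162

At Y = 9476: Q = 305.889.
dQ/dY = 49.57/Y = 0.00523111 at this income.
η = (dQ/dY)·(Y/Q) = 0.00523111 × (9476/305.889) = 0.162.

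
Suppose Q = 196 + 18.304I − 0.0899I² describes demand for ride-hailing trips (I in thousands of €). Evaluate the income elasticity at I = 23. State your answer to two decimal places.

At I = 23: Q = 569.4349.
dQ/dI = 18.304 − 0.1798I = 14.16860.
η = (dQ/dI)·(I/Q) = 14.16860 × (23/569.4349) = 0.57.

0.57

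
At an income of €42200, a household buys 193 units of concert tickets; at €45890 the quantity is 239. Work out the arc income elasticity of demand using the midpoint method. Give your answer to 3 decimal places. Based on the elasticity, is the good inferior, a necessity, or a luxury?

ΔQ = 239 − 193 = 46; midpoint Q̄ = (193 + 239)/2 = 216.
ΔI = 45890 − 42200 = 3690; midpoint Ī = (42200 + 45890)/2 = 44045.
η = (ΔQ/Q̄) ÷ (ΔI/Ī) = (46/216) ÷ (3690/44045) = 2.542.
η > 1 ⇒ luxury.

2.542 (luxury)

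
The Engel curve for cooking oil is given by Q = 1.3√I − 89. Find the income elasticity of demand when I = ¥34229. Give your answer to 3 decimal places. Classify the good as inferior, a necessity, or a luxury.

At I = 34229: Q = 151.514.
dQ/dI = 1.3/(2√I) = 0.00351331 at this income.
η = (dQ/dI)·(I/Q) = 0.00351331 × (34229/151.514) = 0.794.
Since 0 < η < 1, the good is a necessity.

0.794 (necessity)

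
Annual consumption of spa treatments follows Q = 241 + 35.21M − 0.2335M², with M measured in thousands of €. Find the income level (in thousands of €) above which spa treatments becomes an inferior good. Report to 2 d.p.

dQ/dM = 35.21 − 0.467M.
The good is inferior where dQ/dM < 0. Setting dQ/dM = 0 gives M = 35.21 / 0.467 = 75.40.

75.40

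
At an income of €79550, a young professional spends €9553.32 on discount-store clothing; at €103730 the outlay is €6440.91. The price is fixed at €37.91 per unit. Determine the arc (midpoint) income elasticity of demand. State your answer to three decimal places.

With a constant price, Q₁ = 9553.32/37.91 = 252.000 and Q₂ = 6440.91/37.91 = 169.900 (equivalently, work directly with expenditure since P cancels).
Midpoint %ΔQ = (6440.91 − 9553.32)/7997.12 = -0.38919; midpoint %ΔI = (103730 − 79550)/91640 = 0.26386.
η = -0.38919 / 0.26386 = -1.475.

-1.475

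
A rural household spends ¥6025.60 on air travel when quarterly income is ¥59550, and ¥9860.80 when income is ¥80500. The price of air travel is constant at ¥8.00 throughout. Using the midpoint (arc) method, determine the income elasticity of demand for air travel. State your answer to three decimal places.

1.614

With a constant price, Q₁ = 6025.60/8.00 = 753.200 and Q₂ = 9860.80/8.00 = 1232.600 (equivalently, work directly with expenditure since P cancels).
Midpoint %ΔQ = (9860.80 − 6025.60)/7943.20 = 0.48283; midpoint %ΔI = (80500 − 59550)/70025 = 0.29918.
η = 0.48283 / 0.29918 = 1.614.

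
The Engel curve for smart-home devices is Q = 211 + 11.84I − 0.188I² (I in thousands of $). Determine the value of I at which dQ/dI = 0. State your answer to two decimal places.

dQ/dI = 11.84 − 0.376I.
The good is inferior where dQ/dI < 0. Setting dQ/dI = 0 gives I = 11.84 / 0.376 = 31.49.

31.49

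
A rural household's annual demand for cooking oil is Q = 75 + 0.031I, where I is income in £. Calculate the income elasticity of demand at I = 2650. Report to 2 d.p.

0.52

At I = 2650: Q = 157.150.
dQ/dI = 0.031.
η = (dQ/dI)·(I/Q) = 0.031 × (2650/157.150) = 0.52.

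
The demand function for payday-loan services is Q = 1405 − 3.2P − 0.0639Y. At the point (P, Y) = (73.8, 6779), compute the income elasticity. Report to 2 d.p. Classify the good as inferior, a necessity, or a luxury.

-0.59 (inferior good)

At P = 73.8, Y = 6779: Q = 735.662.
Holding P constant, ∂Q/∂Y = −0.0639.
η_Y = (∂Q/∂Y)·(Y/Q) = -0.0639 × (6779/735.662) = -0.59.
Since η < 0, this is an inferior good.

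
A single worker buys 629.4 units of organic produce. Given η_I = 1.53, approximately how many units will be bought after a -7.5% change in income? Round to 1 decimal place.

%ΔQ ≈ η × %ΔI = 1.53 × (-7.5%) = -11.475%.
New Q ≈ 629.4 × (1 − 0.11475) = 557.2.

557.2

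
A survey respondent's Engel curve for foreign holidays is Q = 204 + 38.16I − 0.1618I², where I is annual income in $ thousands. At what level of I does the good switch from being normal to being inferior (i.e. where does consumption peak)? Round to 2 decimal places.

dQ/dI = 38.16 − 0.3236I.
The good is inferior where dQ/dI < 0. Setting dQ/dI = 0 gives I = 38.16 / 0.3236 = 117.92.

117.92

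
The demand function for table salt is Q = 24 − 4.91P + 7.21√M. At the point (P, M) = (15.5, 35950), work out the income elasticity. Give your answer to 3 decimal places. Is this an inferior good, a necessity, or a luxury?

0.520 (necessity)

At P = 15.5, M = 35950: Q = 1314.946.
Holding P constant, ∂Q/∂M = 7.21/(2√M) = 0.0190132.
η_M = (∂Q/∂M)·(M/Q) = 0.0190132 × (35950/1314.946) = 0.520.
Since 0 < η < 1, this is a necessity.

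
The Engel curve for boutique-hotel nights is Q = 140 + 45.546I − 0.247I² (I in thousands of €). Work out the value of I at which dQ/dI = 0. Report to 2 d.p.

dQ/dI = 45.546 − 0.494I.
The good is inferior where dQ/dI < 0. Setting dQ/dI = 0 gives I = 45.546 / 0.494 = 92.20.

92.20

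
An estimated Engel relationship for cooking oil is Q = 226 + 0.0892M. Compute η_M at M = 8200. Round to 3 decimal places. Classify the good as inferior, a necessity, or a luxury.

At M = 8200: Q = 957.440.
dQ/dM = 0.0892.
η = (dQ/dM)·(M/Q) = 0.0892 × (8200/957.440) = 0.764.
Since 0 < η < 1, the good is a necessity.

0.764 (necessity)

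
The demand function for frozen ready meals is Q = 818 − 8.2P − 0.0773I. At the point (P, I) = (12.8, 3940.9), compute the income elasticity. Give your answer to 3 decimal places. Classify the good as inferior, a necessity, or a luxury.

-0.746 (inferior good)

At P = 12.8, I = 3940.9: Q = 408.408.
Holding P constant, ∂Q/∂I = −0.0773.
η_I = (∂Q/∂I)·(I/Q) = -0.0773 × (3940.9/408.408) = -0.746.
Since η < 0, this is an inferior good.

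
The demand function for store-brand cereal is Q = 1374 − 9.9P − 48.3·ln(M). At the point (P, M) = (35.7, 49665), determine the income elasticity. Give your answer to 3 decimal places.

At P = 35.7, M = 49665: Q = 498.299.
Holding P constant, ∂Q/∂M = -48.3/M = -0.000972516.
η_M = (∂Q/∂M)·(M/Q) = -0.000972516 × (49665/498.299) = -0.097.

-0.097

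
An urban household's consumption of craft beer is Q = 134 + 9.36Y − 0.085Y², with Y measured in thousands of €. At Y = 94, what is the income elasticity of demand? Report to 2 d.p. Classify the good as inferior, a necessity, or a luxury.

-2.37 (inferior good)

At Y = 94: Q = 262.7800.
dQ/dY = 9.36 − 0.17Y = -6.62000.
η = (dQ/dY)·(Y/Q) = -6.62000 × (94/262.7800) = -2.37.
η < 0 ⇒ inferior good.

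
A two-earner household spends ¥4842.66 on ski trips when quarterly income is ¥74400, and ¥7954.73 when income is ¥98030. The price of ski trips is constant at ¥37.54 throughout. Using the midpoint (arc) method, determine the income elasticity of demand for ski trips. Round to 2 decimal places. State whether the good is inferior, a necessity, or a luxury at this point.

With a constant price, Q₁ = 4842.66/37.54 = 129.000 and Q₂ = 7954.73/37.54 = 211.900 (equivalently, work directly with expenditure since P cancels).
Midpoint %ΔQ = (7954.73 − 4842.66)/6398.70 = 0.48636; midpoint %ΔI = (98030 − 74400)/86215 = 0.27408.
η = 0.48636 / 0.27408 = 1.77.
η > 1 ⇒ luxury.

1.77 (luxury)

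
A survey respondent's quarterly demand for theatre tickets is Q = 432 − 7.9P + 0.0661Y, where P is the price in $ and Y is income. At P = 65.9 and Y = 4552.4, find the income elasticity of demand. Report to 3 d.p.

1.417

At P = 65.9, Y = 4552.4: Q = 212.304.
Holding P constant, ∂Q/∂Y = 0.0661.
η_Y = (∂Q/∂Y)·(Y/Q) = 0.0661 × (4552.4/212.304) = 1.417.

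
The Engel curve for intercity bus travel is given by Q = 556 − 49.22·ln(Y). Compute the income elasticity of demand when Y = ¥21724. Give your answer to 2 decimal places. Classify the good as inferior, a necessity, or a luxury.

At Y = 21724: Q = 64.481.
dQ/dY = -49.22/Y = -0.0022657 at this income.
η = (dQ/dY)·(Y/Q) = -0.0022657 × (21724/64.481) = -0.76.
Since η < 0, the good is an inferior good.

-0.76 (inferior good)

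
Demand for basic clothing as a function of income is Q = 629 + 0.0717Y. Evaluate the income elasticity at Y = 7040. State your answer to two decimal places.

0.45

At Y = 7040: Q = 1133.768.
dQ/dY = 0.0717.
η = (dQ/dY)·(Y/Q) = 0.0717 × (7040/1133.768) = 0.45.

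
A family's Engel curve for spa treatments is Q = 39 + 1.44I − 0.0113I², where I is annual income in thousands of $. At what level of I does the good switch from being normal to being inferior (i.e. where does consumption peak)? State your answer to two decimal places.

dQ/dI = 1.44 − 0.0226I.
The good is inferior where dQ/dI < 0. Setting dQ/dI = 0 gives I = 1.44 / 0.0226 = 63.72.

63.72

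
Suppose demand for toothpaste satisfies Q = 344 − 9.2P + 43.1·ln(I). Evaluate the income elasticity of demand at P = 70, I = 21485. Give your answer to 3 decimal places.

At P = 70, I = 21485: Q = 129.927.
Holding P constant, ∂Q/∂I = 43.1/I = 0.00200605.
η_I = (∂Q/∂I)·(I/Q) = 0.00200605 × (21485/129.927) = 0.332.

0.332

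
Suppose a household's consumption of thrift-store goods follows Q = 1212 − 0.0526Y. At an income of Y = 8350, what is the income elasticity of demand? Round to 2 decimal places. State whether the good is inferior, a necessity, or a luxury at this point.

At Y = 8350: Q = 772.790.
dQ/dY = −0.0526.
η = (dQ/dY)·(Y/Q) = -0.0526 × (8350/772.790) = -0.57.
Since η < 0, the good is an inferior good.

-0.57 (inferior good)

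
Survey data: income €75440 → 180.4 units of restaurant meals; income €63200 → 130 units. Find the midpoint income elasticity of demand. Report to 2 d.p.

ΔQ = 130 − 180.4 = -50.4; midpoint Q̄ = (180.4 + 130)/2 = 155.2.
ΔI = 63200 − 75440 = -12240; midpoint Ī = (75440 + 63200)/2 = 69320.
η = (ΔQ/Q̄) ÷ (ΔI/Ī) = (-50.4/155.2) ÷ (-12240/69320) = 1.84.

1.84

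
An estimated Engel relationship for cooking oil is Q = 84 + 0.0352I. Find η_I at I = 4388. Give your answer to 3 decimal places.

At I = 4388: Q = 238.458.
dQ/dI = 0.0352.
η = (dQ/dI)·(I/Q) = 0.0352 × (4388/238.458) = 0.648.

0.648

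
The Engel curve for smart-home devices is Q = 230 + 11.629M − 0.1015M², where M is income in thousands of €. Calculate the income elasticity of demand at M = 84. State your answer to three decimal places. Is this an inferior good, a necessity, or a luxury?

-0.928 (inferior good)

At M = 84: Q = 490.6520.
dQ/dM = 11.629 − 0.203M = -5.42300.
η = (dQ/dM)·(M/Q) = -5.42300 × (84/490.6520) = -0.928.
η < 0 ⇒ inferior good.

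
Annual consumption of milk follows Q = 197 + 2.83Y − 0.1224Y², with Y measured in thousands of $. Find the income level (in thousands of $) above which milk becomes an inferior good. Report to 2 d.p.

dQ/dY = 2.83 − 0.2448Y.
The good is inferior where dQ/dY < 0. Setting dQ/dY = 0 gives Y = 2.83 / 0.2448 = 11.56.

11.56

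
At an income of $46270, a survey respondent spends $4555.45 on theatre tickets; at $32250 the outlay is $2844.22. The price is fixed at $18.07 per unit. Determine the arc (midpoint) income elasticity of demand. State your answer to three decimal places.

With a constant price, Q₁ = 4555.45/18.07 = 252.100 and Q₂ = 2844.22/18.07 = 157.400 (equivalently, work directly with expenditure since P cancels).
Midpoint %ΔQ = (2844.22 − 4555.45)/3699.84 = -0.46252; midpoint %ΔI = (32250 − 46270)/39260 = -0.35711.
η = -0.46252 / -0.35711 = 1.295.

1.295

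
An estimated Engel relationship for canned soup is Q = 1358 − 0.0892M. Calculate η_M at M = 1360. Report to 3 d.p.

-0.098

At M = 1360: Q = 1236.688.
dQ/dM = −0.0892.
η = (dQ/dM)·(M/Q) = -0.0892 × (1360/1236.688) = -0.098.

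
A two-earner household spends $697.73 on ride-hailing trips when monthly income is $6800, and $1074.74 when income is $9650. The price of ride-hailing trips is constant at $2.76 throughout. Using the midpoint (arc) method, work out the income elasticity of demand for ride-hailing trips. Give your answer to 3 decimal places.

1.228

With a constant price, Q₁ = 697.73/2.76 = 252.801 and Q₂ = 1074.74/2.76 = 389.399 (equivalently, work directly with expenditure since P cancels).
Midpoint %ΔQ = (1074.74 − 697.73)/886.24 = 0.42541; midpoint %ΔI = (9650 − 6800)/8225 = 0.34650.
η = 0.42541 / 0.34650 = 1.228.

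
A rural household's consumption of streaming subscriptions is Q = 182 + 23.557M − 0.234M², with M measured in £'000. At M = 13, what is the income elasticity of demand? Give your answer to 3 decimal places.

0.506

At M = 13: Q = 448.6950.
dQ/dM = 23.557 − 0.468M = 17.47300.
η = (dQ/dM)·(M/Q) = 17.47300 × (13/448.6950) = 0.506.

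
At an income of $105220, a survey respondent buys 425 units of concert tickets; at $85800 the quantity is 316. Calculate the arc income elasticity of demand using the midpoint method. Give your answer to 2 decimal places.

ΔQ = 316 − 425 = -109; midpoint Q̄ = (425 + 316)/2 = 370.5.
ΔI = 85800 − 105220 = -19420; midpoint Ī = (105220 + 85800)/2 = 95510.
η = (ΔQ/Q̄) ÷ (ΔI/Ī) = (-109/370.5) ÷ (-19420/95510) = 1.45.

1.45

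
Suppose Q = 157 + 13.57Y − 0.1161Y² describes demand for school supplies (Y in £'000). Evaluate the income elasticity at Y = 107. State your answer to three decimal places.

At Y = 107: Q = 279.7611.
dQ/dY = 13.57 − 0.2322Y = -11.27540.
η = (dQ/dY)·(Y/Q) = -11.27540 × (107/279.7611) = -4.312.

-4.312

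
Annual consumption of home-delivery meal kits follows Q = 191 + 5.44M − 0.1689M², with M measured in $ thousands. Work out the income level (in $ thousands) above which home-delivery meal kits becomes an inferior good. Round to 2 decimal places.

dQ/dM = 5.44 − 0.3378M.
The good is inferior where dQ/dM < 0. Setting dQ/dM = 0 gives M = 5.44 / 0.3378 = 16.10.

16.10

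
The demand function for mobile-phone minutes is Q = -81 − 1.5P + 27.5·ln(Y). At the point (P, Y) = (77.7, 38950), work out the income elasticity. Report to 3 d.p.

At P = 77.7, Y = 38950: Q = 93.126.
Holding P constant, ∂Q/∂Y = 27.5/Y = 0.000706033.
η_Y = (∂Q/∂Y)·(Y/Q) = 0.000706033 × (38950/93.126) = 0.295.

0.295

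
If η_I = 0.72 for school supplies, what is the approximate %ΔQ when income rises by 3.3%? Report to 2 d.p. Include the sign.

2.38%

%ΔQ ≈ η × %ΔI = 0.72 × 3.3% = 2.38%.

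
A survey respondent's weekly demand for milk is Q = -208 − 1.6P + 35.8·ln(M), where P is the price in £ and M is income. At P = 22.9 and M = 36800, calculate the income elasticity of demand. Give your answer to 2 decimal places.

At P = 22.9, M = 36800: Q = 131.734.
Holding P constant, ∂Q/∂M = 35.8/M = 0.000972826.
η_M = (∂Q/∂M)·(M/Q) = 0.000972826 × (36800/131.734) = 0.27.

0.27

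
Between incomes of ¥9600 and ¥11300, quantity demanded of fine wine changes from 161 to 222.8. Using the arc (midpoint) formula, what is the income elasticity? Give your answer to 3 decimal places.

ΔQ = 222.8 − 161 = 61.8; midpoint Q̄ = (161 + 222.8)/2 = 191.9.
ΔI = 11300 − 9600 = 1700; midpoint Ī = (9600 + 11300)/2 = 10450.
η = (ΔQ/Q̄) ÷ (ΔI/Ī) = (61.8/191.9) ÷ (1700/10450) = 1.980.

1.980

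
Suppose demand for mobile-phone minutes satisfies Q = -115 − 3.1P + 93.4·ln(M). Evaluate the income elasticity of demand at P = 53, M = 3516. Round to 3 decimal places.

At P = 53, M = 3516: Q = 483.318.
Holding P constant, ∂Q/∂M = 93.4/M = 0.0265643.
η_M = (∂Q/∂M)·(M/Q) = 0.0265643 × (3516/483.318) = 0.193.

0.193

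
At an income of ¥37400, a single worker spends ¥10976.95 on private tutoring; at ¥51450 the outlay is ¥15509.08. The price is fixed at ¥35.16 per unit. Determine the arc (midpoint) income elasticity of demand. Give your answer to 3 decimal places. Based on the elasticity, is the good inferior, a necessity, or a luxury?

1.082 (luxury)

With a constant price, Q₁ = 10976.95/35.16 = 312.200 and Q₂ = 15509.08/35.16 = 441.100 (equivalently, work directly with expenditure since P cancels).
Midpoint %ΔQ = (15509.08 − 10976.95)/13243.02 = 0.34223; midpoint %ΔI = (51450 − 37400)/44425 = 0.31626.
η = 0.34223 / 0.31626 = 1.082.
η > 1 ⇒ luxury.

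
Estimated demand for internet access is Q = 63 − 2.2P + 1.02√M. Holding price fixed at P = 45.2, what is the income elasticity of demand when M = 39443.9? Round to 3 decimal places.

0.610

At P = 45.2, M = 39443.9: Q = 166.137.
Holding P constant, ∂Q/∂M = 1.02/(2√M) = 0.00256791.
η_M = (∂Q/∂M)·(M/Q) = 0.00256791 × (39443.9/166.137) = 0.610.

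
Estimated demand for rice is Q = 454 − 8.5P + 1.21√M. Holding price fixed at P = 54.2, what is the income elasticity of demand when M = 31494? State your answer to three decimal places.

At P = 54.2, M = 31494: Q = 208.033.
Holding P constant, ∂Q/∂M = 1.21/(2√M) = 0.00340911.
η_M = (∂Q/∂M)·(M/Q) = 0.00340911 × (31494/208.033) = 0.516.

0.516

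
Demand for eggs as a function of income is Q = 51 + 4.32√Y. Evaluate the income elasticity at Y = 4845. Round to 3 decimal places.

At Y = 4845: Q = 351.698.
dQ/dY = 4.32/(2√Y) = 0.0310318 at this income.
η = (dQ/dY)·(Y/Q) = 0.0310318 × (4845/351.698) = 0.427.

0.427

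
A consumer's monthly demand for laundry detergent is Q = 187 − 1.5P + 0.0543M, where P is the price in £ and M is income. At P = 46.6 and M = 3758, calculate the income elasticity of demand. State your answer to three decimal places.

At P = 46.6, M = 3758: Q = 321.159.
Holding P constant, ∂Q/∂M = 0.0543.
η_M = (∂Q/∂M)·(M/Q) = 0.0543 × (3758/321.159) = 0.635.

0.635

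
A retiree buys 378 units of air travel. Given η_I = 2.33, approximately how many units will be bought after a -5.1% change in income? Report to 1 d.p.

%ΔQ ≈ η × %ΔI = 2.33 × (-5.1%) = -11.883%.
New Q ≈ 378 × (1 − 0.11883) = 333.1.

333.1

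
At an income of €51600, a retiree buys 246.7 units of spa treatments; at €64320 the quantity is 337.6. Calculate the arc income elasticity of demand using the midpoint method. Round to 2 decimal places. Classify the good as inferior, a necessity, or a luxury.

ΔQ = 337.6 − 246.7 = 90.9; midpoint Q̄ = (246.7 + 337.6)/2 = 292.15.
ΔI = 64320 − 51600 = 12720; midpoint Ī = (51600 + 64320)/2 = 57960.
η = (ΔQ/Q̄) ÷ (ΔI/Ī) = (90.9/292.15) ÷ (12720/57960) = 1.42.
η > 1 ⇒ luxury.

1.42 (luxury)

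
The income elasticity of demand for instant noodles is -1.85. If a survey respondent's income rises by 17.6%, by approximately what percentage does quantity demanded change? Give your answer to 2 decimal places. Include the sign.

-32.56%

%ΔQ ≈ η × %ΔI = -1.85 × 17.6% = -32.56%.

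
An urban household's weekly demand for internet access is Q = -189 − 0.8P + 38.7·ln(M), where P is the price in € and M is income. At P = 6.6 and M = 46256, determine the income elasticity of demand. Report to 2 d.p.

At P = 6.6, M = 46256: Q = 221.433.
Holding P constant, ∂Q/∂M = 38.7/M = 0.000836648.
η_M = (∂Q/∂M)·(M/Q) = 0.000836648 × (46256/221.433) = 0.17.

0.17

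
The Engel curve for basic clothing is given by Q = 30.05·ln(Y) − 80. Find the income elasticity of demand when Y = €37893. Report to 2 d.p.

0.13

At Y = 37893: Q = 236.803.
dQ/dY = 30.05/Y = 0.000793022 at this income.
η = (dQ/dY)·(Y/Q) = 0.000793022 × (37893/236.803) = 0.13.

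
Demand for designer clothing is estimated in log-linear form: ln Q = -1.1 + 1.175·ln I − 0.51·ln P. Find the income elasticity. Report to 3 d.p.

In a log-linear demand, the coefficient on ln I is the income elasticity.
So η = 1.175.

1.175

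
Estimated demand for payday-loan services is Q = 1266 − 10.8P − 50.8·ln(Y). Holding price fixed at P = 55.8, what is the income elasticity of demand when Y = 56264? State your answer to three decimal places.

At P = 55.8, Y = 56264: Q = 107.719.
Holding P constant, ∂Q/∂Y = -50.8/Y = -0.000902886.
η_Y = (∂Q/∂Y)·(Y/Q) = -0.000902886 × (56264/107.719) = -0.472.

-0.472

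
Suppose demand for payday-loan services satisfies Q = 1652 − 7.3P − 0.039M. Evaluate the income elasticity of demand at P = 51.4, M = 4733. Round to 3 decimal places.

-0.169

At P = 51.4, M = 4733: Q = 1092.193.
Holding P constant, ∂Q/∂M = −0.039.
η_M = (∂Q/∂M)·(M/Q) = -0.039 × (4733/1092.193) = -0.169.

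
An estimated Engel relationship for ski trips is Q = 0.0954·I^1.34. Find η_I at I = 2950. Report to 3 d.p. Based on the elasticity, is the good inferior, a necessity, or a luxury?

1.340 (luxury)

For Q = A·I^β the income elasticity is constant and equal to β.
Here β = 1.34, so η = 1.340.
Since η > 1, the good is a luxury.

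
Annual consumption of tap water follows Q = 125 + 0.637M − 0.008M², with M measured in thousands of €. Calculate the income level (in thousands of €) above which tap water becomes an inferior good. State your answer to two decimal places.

dQ/dM = 0.637 − 0.016M.
The good is inferior where dQ/dM < 0. Setting dQ/dM = 0 gives M = 0.637 / 0.016 = 39.81.

39.81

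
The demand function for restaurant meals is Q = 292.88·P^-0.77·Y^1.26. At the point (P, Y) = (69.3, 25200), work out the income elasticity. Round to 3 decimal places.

1.260

For a multiplicative demand Q = A·P^α·Y^β, the income elasticity is β everywhere.
Here β = 1.26, so η = 1.260.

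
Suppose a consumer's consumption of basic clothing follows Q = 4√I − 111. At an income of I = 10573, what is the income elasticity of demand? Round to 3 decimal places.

0.685

At I = 10573: Q = 300.300.
dQ/dI = 4/(2√I) = 0.0194505 at this income.
η = (dQ/dI)·(I/Q) = 0.0194505 × (10573/300.300) = 0.685.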